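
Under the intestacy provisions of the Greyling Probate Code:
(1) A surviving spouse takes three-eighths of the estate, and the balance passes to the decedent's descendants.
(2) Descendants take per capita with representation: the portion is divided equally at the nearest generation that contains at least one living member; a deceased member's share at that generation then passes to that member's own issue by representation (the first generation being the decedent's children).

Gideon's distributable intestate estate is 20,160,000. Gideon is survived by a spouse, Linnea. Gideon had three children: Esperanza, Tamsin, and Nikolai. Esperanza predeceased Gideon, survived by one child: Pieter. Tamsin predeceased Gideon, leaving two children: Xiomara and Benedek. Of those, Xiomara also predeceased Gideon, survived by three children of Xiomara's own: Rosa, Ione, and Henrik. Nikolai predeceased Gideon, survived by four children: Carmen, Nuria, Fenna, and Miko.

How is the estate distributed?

Linnea: 7,560,000; Pieter: 1,800,000; Rosa: 600,000; Ione: 600,000; Henrik: 600,000; Benedek: 1,800,000; Carmen: 1,800,000; Nuria: 1,800,000; Fenna: 1,800,000; Miko: 1,800,000

Linnea takes three-eighths of 20,160,000 = 7,560,000. The remaining 12,600,000 passes to the descendants.
No child survives, so the initial division is made at the grandchildren's generation.
The descendants' portion (12,600,000) is divided into 7 shares of 1,800,000: Pieter, Benedek, Carmen, Nuria, Fenna, and Miko each take 1,800,000; Xiomara's 1,800,000 share passes to Xiomara's issue.
Xiomara's share (1,800,000) is divided into 3 shares of 600,000: Rosa, Ione, and Henrik each take 600,000.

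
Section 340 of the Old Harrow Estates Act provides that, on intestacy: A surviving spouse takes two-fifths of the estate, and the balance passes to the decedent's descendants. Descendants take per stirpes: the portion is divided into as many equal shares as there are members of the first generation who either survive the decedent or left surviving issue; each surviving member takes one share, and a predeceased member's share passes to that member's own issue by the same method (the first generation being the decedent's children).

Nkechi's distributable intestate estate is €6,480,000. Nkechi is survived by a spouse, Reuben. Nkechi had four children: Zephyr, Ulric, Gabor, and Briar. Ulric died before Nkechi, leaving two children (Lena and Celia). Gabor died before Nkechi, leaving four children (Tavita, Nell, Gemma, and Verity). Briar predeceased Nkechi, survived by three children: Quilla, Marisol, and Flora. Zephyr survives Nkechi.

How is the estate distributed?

Reuben: €2,592,000; Zephyr: €972,000; Lena: €486,000; Celia: €486,000; Tavita: €243,000; Nell: €243,000; Gemma: €243,000; Verity: €243,000; Quilla: €324,000; Marisol: €324,000; Flora: €324,000

Reuben takes two-fifths of €6,480,000 = €2,592,000. The remaining €3,888,000 passes to the descendants.
The descendants' portion (€3,888,000) is divided into 4 shares of €972,000: Zephyr takes €972,000; Ulric's €972,000 share passes to Ulric's issue; Gabor's €972,000 share passes to Gabor's issue; Briar's €972,000 share passes to Briar's issue.
Ulric's share (€972,000) is divided into 2 shares of €486,000: Lena and Celia each take €486,000.
Gabor's share (€972,000) is divided into 4 shares of €243,000: Tavita, Nell, Gemma, and Verity each take €243,000.
Briar's share (€972,000) is divided into 3 shares of €324,000: Quilla, Marisol, and Flora each take €324,000.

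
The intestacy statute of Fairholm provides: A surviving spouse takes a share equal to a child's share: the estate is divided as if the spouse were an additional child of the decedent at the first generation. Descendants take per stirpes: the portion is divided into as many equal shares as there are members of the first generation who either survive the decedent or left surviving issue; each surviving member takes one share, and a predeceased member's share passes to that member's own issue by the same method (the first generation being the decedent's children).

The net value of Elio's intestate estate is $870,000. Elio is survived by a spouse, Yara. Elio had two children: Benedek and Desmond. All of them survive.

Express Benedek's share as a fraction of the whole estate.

The spouse counts as an additional share at the children's level, so there are 3 primary shares of $290,000. Yara takes one such share ($290,000).
The children's combined portion ($580,000) is divided into 2 shares of $290,000: Benedek and Desmond each take $290,000.

Benedek receives 1/3 of the estate.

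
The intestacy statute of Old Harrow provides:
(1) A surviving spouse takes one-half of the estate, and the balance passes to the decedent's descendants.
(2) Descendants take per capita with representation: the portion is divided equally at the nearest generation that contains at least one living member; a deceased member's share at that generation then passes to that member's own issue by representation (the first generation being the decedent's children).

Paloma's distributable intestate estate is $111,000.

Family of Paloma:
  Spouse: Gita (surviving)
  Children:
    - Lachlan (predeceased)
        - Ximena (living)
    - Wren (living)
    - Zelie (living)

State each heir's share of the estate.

Gita: $55,500; Ximena: $18,500; Wren: $18,500; Zelie: $18,500

Gita takes one-half of $111,000 = $55,500. The remaining $55,500 passes to the descendants.
The descendants' portion ($55,500) is divided into 3 shares of $18,500: Wren and Zelie each take $18,500; Lachlan's $18,500 share passes to Lachlan's issue.
Lachlan's share ($18,500) passes entirely to Ximena.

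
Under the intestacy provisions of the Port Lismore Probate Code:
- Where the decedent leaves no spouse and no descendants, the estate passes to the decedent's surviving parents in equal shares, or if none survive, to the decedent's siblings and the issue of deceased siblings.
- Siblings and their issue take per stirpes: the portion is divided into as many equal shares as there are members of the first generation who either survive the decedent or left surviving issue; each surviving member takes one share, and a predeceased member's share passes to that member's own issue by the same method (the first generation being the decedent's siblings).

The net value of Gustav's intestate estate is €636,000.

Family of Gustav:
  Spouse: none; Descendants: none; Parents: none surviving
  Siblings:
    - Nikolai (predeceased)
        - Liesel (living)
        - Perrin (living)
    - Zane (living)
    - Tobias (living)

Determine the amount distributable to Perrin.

Perrin receives €106,000.

The entire €636,000 passes to the siblings and their issue.
That amount (€636,000) is divided into 3 shares of €212,000: Zane and Tobias each take €212,000; Nikolai's €212,000 share passes to Nikolai's issue.
Nikolai's share (€212,000) is divided into 2 shares of €106,000: Liesel and Perrin each take €106,000.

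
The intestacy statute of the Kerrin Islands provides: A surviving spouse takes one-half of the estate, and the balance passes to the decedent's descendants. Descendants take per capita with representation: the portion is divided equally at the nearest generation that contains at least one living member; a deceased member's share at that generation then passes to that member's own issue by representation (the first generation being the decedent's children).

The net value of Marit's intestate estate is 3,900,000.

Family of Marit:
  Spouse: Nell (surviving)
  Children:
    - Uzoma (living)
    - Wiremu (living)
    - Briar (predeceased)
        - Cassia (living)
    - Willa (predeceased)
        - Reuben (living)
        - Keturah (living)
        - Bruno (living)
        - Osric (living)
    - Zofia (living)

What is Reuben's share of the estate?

Reuben receives 97,500.

Nell takes one-half of 3,900,000 = 1,950,000. The remaining 1,950,000 passes to the descendants.
The descendants' portion (1,950,000) is divided into 5 shares of 390,000: Uzoma, Wiremu, and Zofia each take 390,000; Briar's 390,000 share passes to Briar's issue; Willa's 390,000 share passes to Willa's issue.
Briar's share (390,000) passes entirely to Cassia.
Willa's share (390,000) is divided into 4 shares of 97,500: Reuben, Keturah, Bruno, and Osric each take 97,500.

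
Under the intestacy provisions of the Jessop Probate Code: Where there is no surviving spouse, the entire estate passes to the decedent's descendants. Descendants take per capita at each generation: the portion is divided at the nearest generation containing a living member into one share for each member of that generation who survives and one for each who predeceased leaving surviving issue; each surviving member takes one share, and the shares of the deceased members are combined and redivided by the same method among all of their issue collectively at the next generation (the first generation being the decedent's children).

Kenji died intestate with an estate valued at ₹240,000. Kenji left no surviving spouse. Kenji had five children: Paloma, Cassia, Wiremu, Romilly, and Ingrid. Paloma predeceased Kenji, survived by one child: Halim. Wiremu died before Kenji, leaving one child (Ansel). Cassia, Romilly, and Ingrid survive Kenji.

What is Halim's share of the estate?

The entire ₹240,000 passes to the descendants.
That amount (₹240,000) is divided at the children's generation into 5 shares of ₹48,000. Cassia, Romilly, and Ingrid each take ₹48,000. The 2 shares of the deceased (Paloma and Wiremu) are combined into a pool of ₹96,000.
That pool (₹96,000) is divided at the grandchildren's generation equally among Halim and Ansel: ₹48,000 each.

Halim receives ₹48,000.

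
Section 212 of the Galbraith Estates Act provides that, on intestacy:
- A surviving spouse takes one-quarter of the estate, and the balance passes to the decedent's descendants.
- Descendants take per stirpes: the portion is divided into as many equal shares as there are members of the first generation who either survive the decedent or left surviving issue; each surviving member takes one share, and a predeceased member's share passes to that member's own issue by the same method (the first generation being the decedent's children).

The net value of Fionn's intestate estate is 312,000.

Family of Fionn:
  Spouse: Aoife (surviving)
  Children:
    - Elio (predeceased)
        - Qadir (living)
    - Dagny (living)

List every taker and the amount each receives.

Aoife takes one-quarter of 312,000 = 78,000. The remaining 234,000 passes to the descendants.
The descendants' portion (234,000) is divided into 2 shares of 117,000: Dagny takes 117,000; Elio's 117,000 share passes to Elio's issue.
Elio's share (117,000) passes entirely to Qadir.

Aoife: 78,000; Qadir: 117,000; Dagny: 117,000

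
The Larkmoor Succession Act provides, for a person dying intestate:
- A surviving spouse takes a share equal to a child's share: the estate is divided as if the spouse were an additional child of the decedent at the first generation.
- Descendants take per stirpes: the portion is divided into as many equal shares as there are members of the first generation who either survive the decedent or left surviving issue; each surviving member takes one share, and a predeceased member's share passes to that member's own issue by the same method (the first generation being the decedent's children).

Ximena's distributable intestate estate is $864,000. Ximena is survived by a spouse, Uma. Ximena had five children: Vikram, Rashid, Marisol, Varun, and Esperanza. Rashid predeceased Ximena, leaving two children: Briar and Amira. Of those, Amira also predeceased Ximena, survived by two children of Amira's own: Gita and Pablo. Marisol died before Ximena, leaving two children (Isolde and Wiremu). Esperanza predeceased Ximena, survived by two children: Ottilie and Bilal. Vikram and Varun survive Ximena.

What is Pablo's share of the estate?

The spouse counts as an additional share at the children's level, so there are 6 primary shares of $144,000. Uma takes one such share ($144,000).
The children's combined portion ($720,000) is divided into 5 shares of $144,000: Vikram and Varun each take $144,000; Rashid's $144,000 share passes to Rashid's issue; Marisol's $144,000 share passes to Marisol's issue; Esperanza's $144,000 share passes to Esperanza's issue.
Rashid's share ($144,000) is divided into 2 shares of $72,000: Briar takes $72,000; Amira's $72,000 share passes to Amira's issue.
Amira's share ($72,000) is divided into 2 shares of $36,000: Gita and Pablo each take $36,000.
Marisol's share ($144,000) is divided into 2 shares of $72,000: Isolde and Wiremu each take $72,000.
Esperanza's share ($144,000) is divided into 2 shares of $72,000: Ottilie and Bilal each take $72,000.

Pablo receives $36,000.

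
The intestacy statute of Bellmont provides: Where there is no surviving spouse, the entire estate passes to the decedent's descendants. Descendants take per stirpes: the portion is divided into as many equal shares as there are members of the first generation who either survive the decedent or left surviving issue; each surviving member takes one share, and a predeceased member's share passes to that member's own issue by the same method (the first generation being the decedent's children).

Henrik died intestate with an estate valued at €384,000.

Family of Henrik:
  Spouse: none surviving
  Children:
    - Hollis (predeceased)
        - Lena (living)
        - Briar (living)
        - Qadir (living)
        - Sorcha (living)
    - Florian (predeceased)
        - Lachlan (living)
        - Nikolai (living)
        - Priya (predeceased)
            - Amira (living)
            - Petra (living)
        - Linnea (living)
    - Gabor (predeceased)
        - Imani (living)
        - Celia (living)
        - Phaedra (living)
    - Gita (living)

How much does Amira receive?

Amira receives €12,000.

The entire €384,000 passes to the descendants.
That amount (€384,000) is divided into 4 shares of €96,000: Gita takes €96,000; Hollis's €96,000 share passes to Hollis's issue; Florian's €96,000 share passes to Florian's issue; Gabor's €96,000 share passes to Gabor's issue.
Hollis's share (€96,000) is divided into 4 shares of €24,000: Lena, Briar, Qadir, and Sorcha each take €24,000.
Florian's share (€96,000) is divided into 4 shares of €24,000: Lachlan, Nikolai, and Linnea each take €24,000; Priya's €24,000 share passes to Priya's issue.
Priya's share (€24,000) is divided into 2 shares of €12,000: Amira and Petra each take €12,000.
Gabor's share (€96,000) is divided into 3 shares of €32,000: Imani, Celia, and Phaedra each take €32,000.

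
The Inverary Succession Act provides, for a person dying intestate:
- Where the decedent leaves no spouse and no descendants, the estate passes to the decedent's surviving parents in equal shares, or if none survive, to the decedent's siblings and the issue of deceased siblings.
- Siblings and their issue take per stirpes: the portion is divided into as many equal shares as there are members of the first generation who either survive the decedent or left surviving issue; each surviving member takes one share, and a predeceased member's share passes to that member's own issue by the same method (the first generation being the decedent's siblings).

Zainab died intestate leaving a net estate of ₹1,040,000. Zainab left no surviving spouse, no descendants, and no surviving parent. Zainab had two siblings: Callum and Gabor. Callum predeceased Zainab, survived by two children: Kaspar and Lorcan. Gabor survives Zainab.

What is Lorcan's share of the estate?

Lorcan receives ₹260,000.

The entire ₹1,040,000 passes to the siblings and their issue.
That amount (₹1,040,000) is divided into 2 shares of ₹520,000: Gabor takes ₹520,000; Callum's ₹520,000 share passes to Callum's issue.
Callum's share (₹520,000) is divided into 2 shares of ₹260,000: Kaspar and Lorcan each take ₹260,000.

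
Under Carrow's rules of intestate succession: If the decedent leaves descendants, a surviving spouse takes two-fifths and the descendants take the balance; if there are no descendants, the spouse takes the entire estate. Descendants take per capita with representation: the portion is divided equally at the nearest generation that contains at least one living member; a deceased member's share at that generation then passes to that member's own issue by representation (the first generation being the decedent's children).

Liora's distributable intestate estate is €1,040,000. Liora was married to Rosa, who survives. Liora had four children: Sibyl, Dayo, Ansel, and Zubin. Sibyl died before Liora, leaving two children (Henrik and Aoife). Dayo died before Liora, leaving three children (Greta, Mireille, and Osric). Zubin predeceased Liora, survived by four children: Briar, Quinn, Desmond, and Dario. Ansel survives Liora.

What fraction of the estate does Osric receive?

Osric receives 1/20 of the estate.

Rosa takes two-fifths of €1,040,000 = €416,000. The remaining €624,000 passes to the descendants.
The descendants' portion (€624,000) is divided into 4 shares of €156,000: Ansel takes €156,000; Sibyl's €156,000 share passes to Sibyl's issue; Dayo's €156,000 share passes to Dayo's issue; Zubin's €156,000 share passes to Zubin's issue.
Sibyl's share (€156,000) is divided into 2 shares of €78,000: Henrik and Aoife each take €78,000.
Dayo's share (€156,000) is divided into 3 shares of €52,000: Greta, Mireille, and Osric each take €52,000.
Zubin's share (€156,000) is divided into 4 shares of €39,000: Briar, Quinn, Desmond, and Dario each take €39,000.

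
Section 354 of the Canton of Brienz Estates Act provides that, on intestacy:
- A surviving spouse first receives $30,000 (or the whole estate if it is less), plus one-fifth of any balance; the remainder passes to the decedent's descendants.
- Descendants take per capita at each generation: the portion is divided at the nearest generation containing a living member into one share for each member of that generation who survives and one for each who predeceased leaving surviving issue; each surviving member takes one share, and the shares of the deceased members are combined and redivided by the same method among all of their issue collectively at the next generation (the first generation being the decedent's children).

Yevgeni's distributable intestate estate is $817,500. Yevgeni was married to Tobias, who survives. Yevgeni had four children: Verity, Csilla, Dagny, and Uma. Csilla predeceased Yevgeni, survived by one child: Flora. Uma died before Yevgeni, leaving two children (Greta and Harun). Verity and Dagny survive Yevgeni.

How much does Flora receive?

Flora receives $105,000.

Tobias first takes $30,000, leaving a balance of $787,500. Tobias then takes one-fifth of the balance ($157,500), for a total of $187,500. The remaining $630,000 passes to the descendants.
The descendants' portion ($630,000) is divided at the children's generation into 4 shares of $157,500. Verity and Dagny each take $157,500. The 2 shares of the deceased (Csilla and Uma) are combined into a pool of $315,000.
That pool ($315,000) is divided at the grandchildren's generation equally among Flora, Greta, and Harun: $105,000 each.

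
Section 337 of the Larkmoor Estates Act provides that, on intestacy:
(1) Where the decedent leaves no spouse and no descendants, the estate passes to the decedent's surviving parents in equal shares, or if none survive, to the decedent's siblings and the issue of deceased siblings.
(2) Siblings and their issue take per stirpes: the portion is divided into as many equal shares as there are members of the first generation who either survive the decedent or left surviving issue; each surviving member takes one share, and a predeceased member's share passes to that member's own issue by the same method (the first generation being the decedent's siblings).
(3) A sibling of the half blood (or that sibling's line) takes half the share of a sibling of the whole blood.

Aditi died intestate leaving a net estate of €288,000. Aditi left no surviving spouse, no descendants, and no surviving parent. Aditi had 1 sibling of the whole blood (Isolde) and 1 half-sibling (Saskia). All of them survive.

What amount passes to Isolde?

The entire €288,000 passes to the siblings and their issue.
Counting each half-blood sibling's line as half a unit, there are 3/2 units in €288,000, so one unit is €192,000. Whole-blood lines (Isolde) take €192,000 each; half-blood lines (Saskia) take €96,000 each.

Isolde receives €192,000.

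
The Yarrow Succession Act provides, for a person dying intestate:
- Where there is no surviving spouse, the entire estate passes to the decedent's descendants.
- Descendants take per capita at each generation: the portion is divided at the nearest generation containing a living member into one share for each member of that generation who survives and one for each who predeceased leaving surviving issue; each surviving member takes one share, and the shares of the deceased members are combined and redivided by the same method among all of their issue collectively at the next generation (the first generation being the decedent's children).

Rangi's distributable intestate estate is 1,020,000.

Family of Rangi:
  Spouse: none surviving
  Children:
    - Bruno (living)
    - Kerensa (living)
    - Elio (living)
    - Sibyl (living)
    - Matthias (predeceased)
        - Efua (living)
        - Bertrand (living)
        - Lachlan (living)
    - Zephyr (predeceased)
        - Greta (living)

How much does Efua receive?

The entire 1,020,000 passes to the descendants.
That amount (1,020,000) is divided at the children's generation into 6 shares of 170,000. Bruno, Kerensa, Elio, and Sibyl each take 170,000. The 2 shares of the deceased (Matthias and Zephyr) are combined into a pool of 340,000.
That pool (340,000) is divided at the grandchildren's generation equally among Efua, Bertrand, Lachlan, and Greta: 85,000 each.

Efua receives 85,000.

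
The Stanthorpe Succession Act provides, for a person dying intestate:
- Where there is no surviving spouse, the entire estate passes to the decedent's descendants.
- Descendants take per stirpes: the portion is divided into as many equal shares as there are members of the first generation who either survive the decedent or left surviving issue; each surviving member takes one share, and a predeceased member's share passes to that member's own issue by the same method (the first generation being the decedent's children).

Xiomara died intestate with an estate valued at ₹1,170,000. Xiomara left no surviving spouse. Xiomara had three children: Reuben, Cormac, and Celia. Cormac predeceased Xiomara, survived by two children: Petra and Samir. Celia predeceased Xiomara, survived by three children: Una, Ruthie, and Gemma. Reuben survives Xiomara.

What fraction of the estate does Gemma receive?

Gemma receives 1/9 of the estate.

The entire ₹1,170,000 passes to the descendants.
That amount (₹1,170,000) is divided into 3 shares of ₹390,000: Reuben takes ₹390,000; Cormac's ₹390,000 share passes to Cormac's issue; Celia's ₹390,000 share passes to Celia's issue.
Cormac's share (₹390,000) is divided into 2 shares of ₹195,000: Petra and Samir each take ₹195,000.
Celia's share (₹390,000) is divided into 3 shares of ₹130,000: Una, Ruthie, and Gemma each take ₹130,000.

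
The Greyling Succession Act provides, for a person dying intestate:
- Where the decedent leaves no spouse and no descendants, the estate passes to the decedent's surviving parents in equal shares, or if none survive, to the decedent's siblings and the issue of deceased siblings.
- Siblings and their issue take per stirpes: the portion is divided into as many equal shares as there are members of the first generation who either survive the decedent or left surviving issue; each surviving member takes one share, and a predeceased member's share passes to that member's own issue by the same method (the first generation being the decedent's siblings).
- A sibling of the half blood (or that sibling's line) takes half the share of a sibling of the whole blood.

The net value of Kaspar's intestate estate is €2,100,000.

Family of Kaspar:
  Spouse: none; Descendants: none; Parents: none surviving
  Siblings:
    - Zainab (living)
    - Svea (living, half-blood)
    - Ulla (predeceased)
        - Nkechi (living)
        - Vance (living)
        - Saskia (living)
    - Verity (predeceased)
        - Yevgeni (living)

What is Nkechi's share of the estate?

The entire €2,100,000 passes to the siblings and their issue.
Counting each half-blood sibling's line as half a unit, there are 7/2 units in €2,100,000, so one unit is €600,000. Whole-blood lines (Zainab, Ulla, and Verity) take €600,000 each; half-blood lines (Svea) take €300,000 each.
Ulla's share (€600,000) is divided into 3 shares of €200,000: Nkechi, Vance, and Saskia each take €200,000.
Verity's share (€600,000) passes entirely to Yevgeni.

Nkechi receives €200,000.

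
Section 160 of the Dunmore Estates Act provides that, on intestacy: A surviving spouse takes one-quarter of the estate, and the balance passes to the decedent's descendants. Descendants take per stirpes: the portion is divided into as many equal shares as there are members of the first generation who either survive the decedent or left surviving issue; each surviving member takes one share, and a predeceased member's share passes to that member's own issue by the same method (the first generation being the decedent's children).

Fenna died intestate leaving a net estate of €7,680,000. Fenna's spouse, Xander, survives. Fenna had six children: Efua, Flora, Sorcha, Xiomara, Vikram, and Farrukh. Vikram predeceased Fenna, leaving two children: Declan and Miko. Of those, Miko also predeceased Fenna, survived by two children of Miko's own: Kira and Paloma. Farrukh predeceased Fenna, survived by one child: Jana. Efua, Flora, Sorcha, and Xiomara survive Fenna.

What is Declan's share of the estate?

Declan receives €480,000.

Xander takes one-quarter of €7,680,000 = €1,920,000. The remaining €5,760,000 passes to the descendants.
The descendants' portion (€5,760,000) is divided into 6 shares of €960,000: Efua, Flora, Sorcha, and Xiomara each take €960,000; Vikram's €960,000 share passes to Vikram's issue; Farrukh's €960,000 share passes to Farrukh's issue.
Vikram's share (€960,000) is divided into 2 shares of €480,000: Declan takes €480,000; Miko's €480,000 share passes to Miko's issue.
Miko's share (€480,000) is divided into 2 shares of €240,000: Kira and Paloma each take €240,000.
Farrukh's share (€960,000) passes entirely to Jana.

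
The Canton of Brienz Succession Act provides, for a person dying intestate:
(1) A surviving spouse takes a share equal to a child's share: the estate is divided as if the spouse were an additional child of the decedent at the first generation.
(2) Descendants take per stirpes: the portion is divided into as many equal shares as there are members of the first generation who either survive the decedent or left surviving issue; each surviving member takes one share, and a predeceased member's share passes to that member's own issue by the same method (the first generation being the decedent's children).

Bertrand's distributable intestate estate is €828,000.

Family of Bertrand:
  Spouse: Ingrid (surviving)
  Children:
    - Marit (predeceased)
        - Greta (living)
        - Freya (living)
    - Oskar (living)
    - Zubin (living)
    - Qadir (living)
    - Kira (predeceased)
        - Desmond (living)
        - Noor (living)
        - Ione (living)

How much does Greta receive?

Greta receives €69,000.

The spouse counts as an additional share at the children's level, so there are 6 primary shares of €138,000. Ingrid takes one such share (€138,000).
The children's combined portion (€690,000) is divided into 5 shares of €138,000: Oskar, Zubin, and Qadir each take €138,000; Marit's €138,000 share passes to Marit's issue; Kira's €138,000 share passes to Kira's issue.
Marit's share (€138,000) is divided into 2 shares of €69,000: Greta and Freya each take €69,000.
Kira's share (€138,000) is divided into 3 shares of €46,000: Desmond, Noor, and Ione each take €46,000.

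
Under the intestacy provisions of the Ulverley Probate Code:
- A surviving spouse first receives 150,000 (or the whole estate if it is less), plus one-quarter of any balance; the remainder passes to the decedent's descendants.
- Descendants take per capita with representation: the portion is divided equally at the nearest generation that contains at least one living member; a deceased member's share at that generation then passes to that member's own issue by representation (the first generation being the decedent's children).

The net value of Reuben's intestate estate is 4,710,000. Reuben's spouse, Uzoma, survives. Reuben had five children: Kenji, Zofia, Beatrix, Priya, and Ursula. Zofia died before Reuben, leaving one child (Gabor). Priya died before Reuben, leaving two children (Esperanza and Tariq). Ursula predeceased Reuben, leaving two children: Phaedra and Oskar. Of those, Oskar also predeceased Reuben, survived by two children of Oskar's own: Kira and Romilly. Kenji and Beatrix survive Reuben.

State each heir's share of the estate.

Uzoma: 1,290,000; Kenji: 684,000; Gabor: 684,000; Beatrix: 684,000; Esperanza: 342,000; Tariq: 342,000; Phaedra: 342,000; Kira: 171,000; Romilly: 171,000

Uzoma first takes 150,000, leaving a balance of 4,560,000. Uzoma then takes one-quarter of the balance (1,140,000), for a total of 1,290,000. The remaining 3,420,000 passes to the descendants.
The descendants' portion (3,420,000) is divided into 5 shares of 684,000: Kenji and Beatrix each take 684,000; Zofia's 684,000 share passes to Zofia's issue; Priya's 684,000 share passes to Priya's issue; Ursula's 684,000 share passes to Ursula's issue.
Zofia's share (684,000) passes entirely to Gabor.
Priya's share (684,000) is divided into 2 shares of 342,000: Esperanza and Tariq each take 342,000.
Ursula's share (684,000) is divided into 2 shares of 342,000: Phaedra takes 342,000; Oskar's 342,000 share passes to Oskar's issue.
Oskar's share (342,000) is divided into 2 shares of 171,000: Kira and Romilly each take 171,000.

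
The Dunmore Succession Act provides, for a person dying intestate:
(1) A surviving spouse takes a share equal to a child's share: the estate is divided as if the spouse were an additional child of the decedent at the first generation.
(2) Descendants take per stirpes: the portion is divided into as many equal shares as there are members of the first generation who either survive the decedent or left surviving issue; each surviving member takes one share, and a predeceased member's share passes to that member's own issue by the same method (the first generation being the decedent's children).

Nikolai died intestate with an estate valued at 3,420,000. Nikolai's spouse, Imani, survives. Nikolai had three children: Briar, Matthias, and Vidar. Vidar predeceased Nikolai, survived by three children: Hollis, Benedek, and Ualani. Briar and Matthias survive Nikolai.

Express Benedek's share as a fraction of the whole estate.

The spouse counts as an additional share at the children's level, so there are 4 primary shares of 855,000. Imani takes one such share (855,000).
The children's combined portion (2,565,000) is divided into 3 shares of 855,000: Briar and Matthias each take 855,000; Vidar's 855,000 share passes to Vidar's issue.
Vidar's share (855,000) is divided into 3 shares of 285,000: Hollis, Benedek, and Ualani each take 285,000.

Benedek receives 1/12 of the estate.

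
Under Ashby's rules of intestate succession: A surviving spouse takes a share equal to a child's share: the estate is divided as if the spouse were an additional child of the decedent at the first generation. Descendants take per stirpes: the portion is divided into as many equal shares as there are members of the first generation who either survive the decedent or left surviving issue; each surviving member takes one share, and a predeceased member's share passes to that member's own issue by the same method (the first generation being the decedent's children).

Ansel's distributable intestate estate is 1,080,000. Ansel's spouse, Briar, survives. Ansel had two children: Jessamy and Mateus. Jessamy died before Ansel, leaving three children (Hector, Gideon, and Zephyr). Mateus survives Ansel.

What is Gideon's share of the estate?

The spouse counts as an additional share at the children's level, so there are 3 primary shares of 360,000. Briar takes one such share (360,000).
The children's combined portion (720,000) is divided into 2 shares of 360,000: Mateus takes 360,000; Jessamy's 360,000 share passes to Jessamy's issue.
Jessamy's share (360,000) is divided into 3 shares of 120,000: Hector, Gideon, and Zephyr each take 120,000.

Gideon receives 120,000.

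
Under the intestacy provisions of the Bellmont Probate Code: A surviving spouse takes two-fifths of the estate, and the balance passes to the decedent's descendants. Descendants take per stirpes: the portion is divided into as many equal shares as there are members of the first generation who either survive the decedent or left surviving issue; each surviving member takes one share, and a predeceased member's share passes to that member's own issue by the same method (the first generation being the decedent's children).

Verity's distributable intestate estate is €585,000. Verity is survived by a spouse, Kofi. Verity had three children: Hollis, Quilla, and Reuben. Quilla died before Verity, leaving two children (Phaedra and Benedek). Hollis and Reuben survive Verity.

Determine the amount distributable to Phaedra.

Kofi takes two-fifths of €585,000 = €234,000. The remaining €351,000 passes to the descendants.
The descendants' portion (€351,000) is divided into 3 shares of €117,000: Hollis and Reuben each take €117,000; Quilla's €117,000 share passes to Quilla's issue.
Quilla's share (€117,000) is divided into 2 shares of €58,500: Phaedra and Benedek each take €58,500.

Phaedra receives €58,500.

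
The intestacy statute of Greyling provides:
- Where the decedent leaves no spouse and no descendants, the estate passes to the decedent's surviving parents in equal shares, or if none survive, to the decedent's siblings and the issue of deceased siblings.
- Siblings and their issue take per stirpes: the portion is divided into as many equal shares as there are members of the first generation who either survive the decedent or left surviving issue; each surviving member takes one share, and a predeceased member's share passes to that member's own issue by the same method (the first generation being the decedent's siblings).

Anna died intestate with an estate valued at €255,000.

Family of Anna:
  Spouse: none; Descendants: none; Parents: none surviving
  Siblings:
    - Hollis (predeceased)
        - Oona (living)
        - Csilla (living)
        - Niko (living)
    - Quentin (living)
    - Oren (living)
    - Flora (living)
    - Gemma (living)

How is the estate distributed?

The entire €255,000 passes to the siblings and their issue.
That amount (€255,000) is divided into 5 shares of €51,000: Quentin, Oren, Flora, and Gemma each take €51,000; Hollis's €51,000 share passes to Hollis's issue.
Hollis's share (€51,000) is divided into 3 shares of €17,000: Oona, Csilla, and Niko each take €17,000.

Oona: €17,000; Csilla: €17,000; Niko: €17,000; Quentin: €51,000; Oren: €51,000; Flora: €51,000; Gemma: €51,000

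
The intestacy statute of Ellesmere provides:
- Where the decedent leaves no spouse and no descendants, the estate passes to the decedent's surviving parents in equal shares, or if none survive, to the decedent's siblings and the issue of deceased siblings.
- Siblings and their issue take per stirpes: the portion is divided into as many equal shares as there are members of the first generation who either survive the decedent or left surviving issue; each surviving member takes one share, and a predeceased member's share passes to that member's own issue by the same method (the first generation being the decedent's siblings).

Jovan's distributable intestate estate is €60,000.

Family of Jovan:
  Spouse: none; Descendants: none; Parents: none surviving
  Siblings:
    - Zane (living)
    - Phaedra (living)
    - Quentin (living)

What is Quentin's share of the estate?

Quentin receives €20,000.

The entire €60,000 passes to the siblings and their issue.
That amount (€60,000) is divided into 3 shares of €20,000: Zane, Phaedra, and Quentin each take €20,000.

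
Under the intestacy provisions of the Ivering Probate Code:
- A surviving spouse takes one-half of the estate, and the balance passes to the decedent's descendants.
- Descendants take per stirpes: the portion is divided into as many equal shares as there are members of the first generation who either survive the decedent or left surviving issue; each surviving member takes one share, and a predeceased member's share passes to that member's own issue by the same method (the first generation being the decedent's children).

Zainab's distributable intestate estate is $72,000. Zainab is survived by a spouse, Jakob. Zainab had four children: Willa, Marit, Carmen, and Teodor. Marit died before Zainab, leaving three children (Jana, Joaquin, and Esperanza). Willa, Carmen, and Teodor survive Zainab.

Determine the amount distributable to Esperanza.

Esperanza receives $3,000.

Jakob takes one-half of $72,000 = $36,000. The remaining $36,000 passes to the descendants.
The descendants' portion ($36,000) is divided into 4 shares of $9,000: Willa, Carmen, and Teodor each take $9,000; Marit's $9,000 share passes to Marit's issue.
Marit's share ($9,000) is divided into 3 shares of $3,000: Jana, Joaquin, and Esperanza each take $3,000.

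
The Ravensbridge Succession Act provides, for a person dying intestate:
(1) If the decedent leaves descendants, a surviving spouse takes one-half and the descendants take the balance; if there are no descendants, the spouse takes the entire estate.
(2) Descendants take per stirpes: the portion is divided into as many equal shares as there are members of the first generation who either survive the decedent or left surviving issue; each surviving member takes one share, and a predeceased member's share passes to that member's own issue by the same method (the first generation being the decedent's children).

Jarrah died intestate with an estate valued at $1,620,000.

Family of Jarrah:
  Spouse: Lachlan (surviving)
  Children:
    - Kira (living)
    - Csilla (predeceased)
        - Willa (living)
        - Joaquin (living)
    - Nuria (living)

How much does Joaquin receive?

Joaquin receives $135,000.

Lachlan takes one-half of $1,620,000 = $810,000. The remaining $810,000 passes to the descendants.
The descendants' portion ($810,000) is divided into 3 shares of $270,000: Kira and Nuria each take $270,000; Csilla's $270,000 share passes to Csilla's issue.
Csilla's share ($270,000) is divided into 2 shares of $135,000: Willa and Joaquin each take $135,000.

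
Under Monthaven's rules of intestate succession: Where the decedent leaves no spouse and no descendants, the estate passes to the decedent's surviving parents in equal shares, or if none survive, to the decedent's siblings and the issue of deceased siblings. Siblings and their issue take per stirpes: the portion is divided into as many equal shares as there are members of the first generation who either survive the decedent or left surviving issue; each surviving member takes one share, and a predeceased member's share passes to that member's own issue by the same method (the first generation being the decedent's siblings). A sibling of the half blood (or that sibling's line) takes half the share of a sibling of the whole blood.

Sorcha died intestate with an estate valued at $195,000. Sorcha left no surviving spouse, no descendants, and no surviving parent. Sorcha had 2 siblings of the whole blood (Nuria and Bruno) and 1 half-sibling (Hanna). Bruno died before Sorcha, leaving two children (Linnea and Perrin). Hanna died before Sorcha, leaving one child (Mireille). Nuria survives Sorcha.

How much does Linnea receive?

The entire $195,000 passes to the siblings and their issue.
Counting each half-blood sibling's line as half a unit, there are 5/2 units in $195,000, so one unit is $78,000. Whole-blood lines (Nuria and Bruno) take $78,000 each; half-blood lines (Hanna) take $39,000 each.
Bruno's share ($78,000) is divided into 2 shares of $39,000: Linnea and Perrin each take $39,000.
Hanna's share ($39,000) passes entirely to Mireille.

Linnea receives $39,000.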